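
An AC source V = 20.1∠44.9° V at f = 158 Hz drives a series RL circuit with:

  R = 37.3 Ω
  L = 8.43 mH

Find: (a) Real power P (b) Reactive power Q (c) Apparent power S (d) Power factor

Step 1 — Angular frequency: ω = 2π·f = 2π·158 = 992.7 rad/s.
Step 2 — Component impedances:
  R: Z = R = 37.3 Ω
  L: Z = jωL = j·992.7·0.00843 = 0 + j8.369 Ω
Step 3 — Series combination: Z_total = R + L = 37.3 + j8.369 Ω = 38.23∠12.6° Ω.
Step 4 — Source phasor: V = 20.1∠44.9° V = 14.24 + j14.19 V.
Step 5 — Current: I = V / Z = 0.4447 + j0.2806 A = 0.5258∠32.3° A.
Step 6 — Complex power: S = V·I* = 10.31 + j2.314 VA.
Step 7 — Real power: P = Re(S) = 10.31 W.
Step 8 — Reactive power: Q = Im(S) = 2.314 VAR.
Step 9 — Apparent power: |S| = 10.57 VA.
Step 10 — Power factor: PF = P/|S| = 0.9757 (lagging).

(a) P = 10.31 W  (b) Q = 2.314 VAR  (c) S = 10.57 VA  (d) PF = 0.9757 (lagging)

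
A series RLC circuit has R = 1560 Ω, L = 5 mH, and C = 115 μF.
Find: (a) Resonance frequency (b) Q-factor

Step 1 — Resonance condition Im(Z)=0 gives ω₀ = 1/√(LC).
Step 2 — ω₀ = 1/√(0.005·0.000115) = 1319 rad/s.
Step 3 — f₀ = ω₀/(2π) = 209.9 Hz.
Step 4 — Series Q: Q = ω₀L/R = 1319·0.005/1560 = 0.004227.

(a) f₀ = 209.9 Hz  (b) Q = 0.004227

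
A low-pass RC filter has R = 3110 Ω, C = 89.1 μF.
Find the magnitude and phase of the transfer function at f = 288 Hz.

Step 1 — Angular frequency: ω = 2π·288 = 1810 rad/s.
Step 2 — Transfer function: H(jω) = 1/(1 + jωRC).
Step 3 — Denominator: 1 + jωRC = 1 + j·1810·3110·8.91e-05 = 1 + j501.4.
Step 4 — H = 3.977e-06 - j0.001994.
Step 5 — Magnitude: |H| = 0.001994 (-54.0 dB); phase: φ = -89.9°.

|H| = 0.001994 (-54.0 dB), φ = -89.9°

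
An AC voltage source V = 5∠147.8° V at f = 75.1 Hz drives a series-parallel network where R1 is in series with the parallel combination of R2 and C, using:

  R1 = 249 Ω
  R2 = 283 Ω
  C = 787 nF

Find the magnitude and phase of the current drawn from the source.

Step 1 — Angular frequency: ω = 2π·f = 2π·75.1 = 471.9 rad/s.
Step 2 — Component impedances:
  R1: Z = R = 249 Ω
  R2: Z = R = 283 Ω
  C: Z = 1/(jωC) = -j/(ω·C) = 0 - j2693 Ω
Step 3 — Parallel branch: R2 || C = 1/(1/R2 + 1/C) = 279.9 - j29.42 Ω.
Step 4 — Series with R1: Z_total = R1 + (R2 || C) = 528.9 - j29.42 Ω = 529.7∠-3.2° Ω.
Step 5 — Source phasor: V = 5∠147.8° V = -4.231 + j2.664 V.
Step 6 — Ohm's law: I = V / Z_total = (-4.231 + j2.664) / (528.9 - j29.42) = -0.008254 + j0.004578 A.
Step 7 — Convert to polar: |I| = 0.009439 A, ∠I = 151.0°.

I = 0.009439∠151.0° A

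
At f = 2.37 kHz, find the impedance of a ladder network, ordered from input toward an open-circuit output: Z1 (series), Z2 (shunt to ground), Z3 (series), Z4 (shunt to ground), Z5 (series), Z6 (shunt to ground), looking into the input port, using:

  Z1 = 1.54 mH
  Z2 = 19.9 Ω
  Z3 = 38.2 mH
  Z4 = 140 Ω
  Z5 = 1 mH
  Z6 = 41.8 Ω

Step 1 — Angular frequency: ω = 2π·f = 2π·2370 = 1.489e+04 rad/s.
Step 2 — Component impedances:
  Z1: Z = jωL = j·1.489e+04·0.00154 = 0 + j22.93 Ω
  Z2: Z = R = 19.9 Ω
  Z3: Z = jωL = j·1.489e+04·0.0382 = 0 + j568.8 Ω
  Z4: Z = R = 140 Ω
  Z5: Z = jωL = j·1.489e+04·0.001 = 0 + j14.89 Ω
  Z6: Z = R = 41.8 Ω
Step 3 — Ladder network (open output): work backward from the far end, alternating series and parallel combinations. Z_in = 19.84 + j23.61 Ω = 30.84∠50.0° Ω.

Z = 19.84 + j23.61 Ω = 30.84∠50.0° Ω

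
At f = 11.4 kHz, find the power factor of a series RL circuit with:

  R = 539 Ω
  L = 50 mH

Step 1 — Angular frequency: ω = 2π·f = 2π·1.14e+04 = 7.163e+04 rad/s.
Step 2 — Component impedances:
  R: Z = R = 539 Ω
  L: Z = jωL = j·7.163e+04·0.05 = 0 + j3581 Ω
Step 3 — Series combination: Z_total = R + L = 539 + j3581 Ω = 3622∠81.4° Ω.
Step 4 — Power factor: PF = cos(φ) = Re(Z)/|Z| = 539/3622 = 0.1488.
Step 5 — Type: Im(Z) = 3581 ⇒ lagging (phase φ = 81.4°).

PF = 0.1488 (lagging, φ = 81.4°)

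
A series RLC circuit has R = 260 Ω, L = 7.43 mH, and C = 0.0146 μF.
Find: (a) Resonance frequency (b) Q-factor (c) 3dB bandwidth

Step 1 — Resonance: ω₀ = 1/√(LC) = 1/√(0.00743·1.46e-08) = 9.601e+04 rad/s.
Step 2 — f₀ = ω₀/(2π) = 1.528e+04 Hz.
Step 3 — Series Q: Q = ω₀L/R = 9.601e+04·0.00743/260 = 2.744.
Step 4 — Bandwidth: Δω = ω₀/Q = 3.499e+04 rad/s; BW = Δω/(2π) = 5569 Hz.

(a) f₀ = 1.528e+04 Hz  (b) Q = 2.744  (c) BW = 5569 Hz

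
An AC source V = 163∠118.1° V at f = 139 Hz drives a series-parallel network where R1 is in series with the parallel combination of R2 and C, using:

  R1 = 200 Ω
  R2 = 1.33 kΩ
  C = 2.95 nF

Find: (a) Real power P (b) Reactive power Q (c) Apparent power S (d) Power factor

Step 1 — Angular frequency: ω = 2π·f = 2π·139 = 873.4 rad/s.
Step 2 — Component impedances:
  R1: Z = R = 200 Ω
  R2: Z = R = 1330 Ω
  C: Z = 1/(jωC) = -j/(ω·C) = 0 - j3.881e+05 Ω
Step 3 — Parallel branch: R2 || C = 1/(1/R2 + 1/C) = 1330 - j4.557 Ω.
Step 4 — Series with R1: Z_total = R1 + (R2 || C) = 1530 - j4.557 Ω = 1530∠-0.2° Ω.
Step 5 — Source phasor: V = 163∠118.1° V = -76.77 + j143.8 V.
Step 6 — Current: I = V / Z = -0.05046 + j0.09383 A = 0.1065∠118.3° A.
Step 7 — Complex power: S = V·I* = 17.37 - j0.05173 VA.
Step 8 — Real power: P = Re(S) = 17.37 W.
Step 9 — Reactive power: Q = Im(S) = -0.05173 VAR.
Step 10 — Apparent power: |S| = 17.37 VA.
Step 11 — Power factor: PF = P/|S| = 1 (leading).

(a) P = 17.37 W  (b) Q = -0.05173 VAR  (c) S = 17.37 VA  (d) PF = 1 (leading)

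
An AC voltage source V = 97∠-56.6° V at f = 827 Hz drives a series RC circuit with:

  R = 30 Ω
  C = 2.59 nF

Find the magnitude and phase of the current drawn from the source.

Step 1 — Angular frequency: ω = 2π·f = 2π·827 = 5196 rad/s.
Step 2 — Component impedances:
  R: Z = R = 30 Ω
  C: Z = 1/(jωC) = -j/(ω·C) = 0 - j7.43e+04 Ω
Step 3 — Series combination: Z_total = R + C = 30 - j7.43e+04 Ω = 7.43e+04∠-90.0° Ω.
Step 4 — Source phasor: V = 97∠-56.6° V = 53.4 - j80.98 V.
Step 5 — Ohm's law: I = V / Z_total = (53.4 - j80.98) / (30 - j7.43e+04) = 0.00109 + j0.0007182 A.
Step 6 — Convert to polar: |I| = 0.001305 A, ∠I = 33.4°.

I = 0.001305∠33.4° A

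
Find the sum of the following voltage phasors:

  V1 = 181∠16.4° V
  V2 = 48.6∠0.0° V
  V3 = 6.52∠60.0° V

Step 1 — Convert each phasor to rectangular form:
  V1 = 181·(cos(16.4°) + j·sin(16.4°)) = 173.6 + j51.1 V
  V2 = 48.6·(cos(0.0°) + j·sin(0.0°)) = 48.6 V
  V3 = 6.52·(cos(60.0°) + j·sin(60.0°)) = 3.26 + j5.646 V
Step 2 — Sum components: V_total = 225.5 + j56.75 V.
Step 3 — Convert to polar: |V_total| = 232.5 V, ∠V_total = 14.1°.

V_total = 232.5∠14.1° V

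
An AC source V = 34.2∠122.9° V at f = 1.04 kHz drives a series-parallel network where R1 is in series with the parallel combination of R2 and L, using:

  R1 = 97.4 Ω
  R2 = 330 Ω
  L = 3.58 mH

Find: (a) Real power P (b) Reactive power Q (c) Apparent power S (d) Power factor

Step 1 — Angular frequency: ω = 2π·f = 2π·1040 = 6535 rad/s.
Step 2 — Component impedances:
  R1: Z = R = 97.4 Ω
  R2: Z = R = 330 Ω
  L: Z = jωL = j·6535·0.00358 = 0 + j23.39 Ω
Step 3 — Parallel branch: R2 || L = 1/(1/R2 + 1/L) = 1.65 + j23.28 Ω.
Step 4 — Series with R1: Z_total = R1 + (R2 || L) = 99.05 + j23.28 Ω = 101.7∠13.2° Ω.
Step 5 — Source phasor: V = 34.2∠122.9° V = -18.58 + j28.71 V.
Step 6 — Current: I = V / Z = -0.1132 + j0.3165 A = 0.3361∠109.7° A.
Step 7 — Complex power: S = V·I* = 11.19 + j2.63 VA.
Step 8 — Real power: P = Re(S) = 11.19 W.
Step 9 — Reactive power: Q = Im(S) = 2.63 VAR.
Step 10 — Apparent power: |S| = 11.5 VA.
Step 11 — Power factor: PF = P/|S| = 0.9735 (lagging).

(a) P = 11.19 W  (b) Q = 2.63 VAR  (c) S = 11.5 VA  (d) PF = 0.9735 (lagging)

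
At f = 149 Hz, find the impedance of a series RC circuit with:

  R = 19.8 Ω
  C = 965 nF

Step 1 — Angular frequency: ω = 2π·f = 2π·149 = 936.2 rad/s.
Step 2 — Component impedances:
  R: Z = R = 19.8 Ω
  C: Z = 1/(jωC) = -j/(ω·C) = 0 - j1107 Ω
Step 3 — Series combination: Z_total = R + C = 19.8 - j1107 Ω = 1107∠-89.0° Ω.

Z = 19.8 - j1107 Ω = 1107∠-89.0° Ω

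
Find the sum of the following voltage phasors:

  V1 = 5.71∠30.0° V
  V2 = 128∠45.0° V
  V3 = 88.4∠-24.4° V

Step 1 — Convert each phasor to rectangular form:
  V1 = 5.71·(cos(30.0°) + j·sin(30.0°)) = 4.945 + j2.855 V
  V2 = 128·(cos(45.0°) + j·sin(45.0°)) = 90.51 + j90.51 V
  V3 = 88.4·(cos(-24.4°) + j·sin(-24.4°)) = 80.5 - j36.52 V
Step 2 — Sum components: V_total = 176 + j56.85 V.
Step 3 — Convert to polar: |V_total| = 184.9 V, ∠V_total = 17.9°.

V_total = 184.9∠17.9° V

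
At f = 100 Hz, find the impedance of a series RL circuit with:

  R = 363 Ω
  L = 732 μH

Step 1 — Angular frequency: ω = 2π·f = 2π·100 = 628.3 rad/s.
Step 2 — Component impedances:
  R: Z = R = 363 Ω
  L: Z = jωL = j·628.3·0.000732 = 0 + j0.4599 Ω
Step 3 — Series combination: Z_total = R + L = 363 + j0.4599 Ω = 363∠0.1° Ω.

Z = 363 + j0.4599 Ω = 363∠0.1° Ω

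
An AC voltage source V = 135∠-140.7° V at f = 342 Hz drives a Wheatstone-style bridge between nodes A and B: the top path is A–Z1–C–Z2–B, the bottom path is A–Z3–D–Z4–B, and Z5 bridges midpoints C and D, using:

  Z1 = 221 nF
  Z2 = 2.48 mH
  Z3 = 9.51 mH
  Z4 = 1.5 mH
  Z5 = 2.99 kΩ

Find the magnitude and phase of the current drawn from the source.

Step 1 — Angular frequency: ω = 2π·f = 2π·342 = 2149 rad/s.
Step 2 — Component impedances:
  Z1: Z = 1/(jωC) = -j/(ω·C) = 0 - j2106 Ω
  Z2: Z = jωL = j·2149·0.00248 = 0 + j5.329 Ω
  Z3: Z = jωL = j·2149·0.00951 = 0 + j20.44 Ω
  Z4: Z = jωL = j·2149·0.0015 = 0 + j3.223 Ω
  Z5: Z = R = 2990 Ω
Step 3 — Bridge requires nodal analysis (the Z5 bridge couples midpoints C and D, so the two paths cannot be reduced to a simple series/parallel combination). Setting node B to ground and injecting 1 A at node A, the 3-node admittance system at A, C, D solves to V_A = Z_AB = 0.003688 + j23.93 Ω = 23.93∠90.0° Ω.
Step 4 — Source phasor: V = 135∠-140.7° V = -104.5 - j85.51 V.
Step 5 — Ohm's law: I = V / Z_total = (-104.5 - j85.51) / (0.003688 + j23.93) = -3.574 + j4.365 A.
Step 6 — Convert to polar: |I| = 5.642 A, ∠I = 129.3°.

I = 5.642∠129.3° A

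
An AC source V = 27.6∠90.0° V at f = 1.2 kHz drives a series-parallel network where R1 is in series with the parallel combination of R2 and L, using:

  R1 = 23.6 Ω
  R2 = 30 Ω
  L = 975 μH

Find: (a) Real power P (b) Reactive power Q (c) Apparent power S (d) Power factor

Step 1 — Angular frequency: ω = 2π·f = 2π·1200 = 7540 rad/s.
Step 2 — Component impedances:
  R1: Z = R = 23.6 Ω
  R2: Z = R = 30 Ω
  L: Z = jωL = j·7540·0.000975 = 0 + j7.351 Ω
Step 3 — Parallel branch: R2 || L = 1/(1/R2 + 1/L) = 1.699 + j6.935 Ω.
Step 4 — Series with R1: Z_total = R1 + (R2 || L) = 25.3 + j6.935 Ω = 26.23∠15.3° Ω.
Step 5 — Source phasor: V = 27.6∠90.0° V = 0 + j27.6 V.
Step 6 — Current: I = V / Z = 0.2781 + j1.015 A = 1.052∠74.7° A.
Step 7 — Complex power: S = V·I* = 28.01 + j7.677 VA.
Step 8 — Real power: P = Re(S) = 28.01 W.
Step 9 — Reactive power: Q = Im(S) = 7.677 VAR.
Step 10 — Apparent power: |S| = 29.04 VA.
Step 11 — Power factor: PF = P/|S| = 0.9644 (lagging).

(a) P = 28.01 W  (b) Q = 7.677 VAR  (c) S = 29.04 VA  (d) PF = 0.9644 (lagging)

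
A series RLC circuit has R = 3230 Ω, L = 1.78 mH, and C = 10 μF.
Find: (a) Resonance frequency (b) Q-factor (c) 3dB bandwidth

Step 1 — Resonance condition Im(Z)=0 gives ω₀ = 1/√(LC).
Step 2 — ω₀ = 1/√(0.00178·1e-05) = 7495 rad/s.
Step 3 — f₀ = ω₀/(2π) = 1193 Hz.
Step 4 — Series Q: Q = ω₀L/R = 7495·0.00178/3230 = 0.004131.
Step 5 — 3dB bandwidth: Δω = ω₀/Q = 1.815e+06 rad/s; BW = Δω/(2π) = 2.888e+05 Hz.

(a) f₀ = 1193 Hz  (b) Q = 0.004131  (c) BW = 2.888e+05 Hz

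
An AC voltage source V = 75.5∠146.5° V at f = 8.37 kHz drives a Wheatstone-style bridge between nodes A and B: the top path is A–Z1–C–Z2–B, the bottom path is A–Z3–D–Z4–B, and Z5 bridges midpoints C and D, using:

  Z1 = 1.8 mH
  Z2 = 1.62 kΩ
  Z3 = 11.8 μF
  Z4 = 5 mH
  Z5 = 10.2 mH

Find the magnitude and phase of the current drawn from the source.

Step 1 — Angular frequency: ω = 2π·f = 2π·8370 = 5.259e+04 rad/s.
Step 2 — Component impedances:
  Z1: Z = jωL = j·5.259e+04·0.0018 = 0 + j94.66 Ω
  Z2: Z = R = 1620 Ω
  Z3: Z = 1/(jωC) = -j/(ω·C) = 0 - j1.611 Ω
  Z4: Z = jωL = j·5.259e+04·0.005 = 0 + j263 Ω
  Z5: Z = jωL = j·5.259e+04·0.0102 = 0 + j536.4 Ω
Step 3 — Bridge requires nodal analysis (the Z5 bridge couples midpoints C and D, so the two paths cannot be reduced to a simple series/parallel combination). Setting node B to ground and injecting 1 A at node A, the 3-node admittance system at A, C, D solves to V_A = Z_AB = 40.43 + j252.8 Ω = 256∠80.9° Ω.
Step 4 — Source phasor: V = 75.5∠146.5° V = -62.96 + j41.67 V.
Step 5 — Ohm's law: I = V / Z_total = (-62.96 + j41.67) / (40.43 + j252.8) = 0.1219 + j0.2685 A.
Step 6 — Convert to polar: |I| = 0.2949 A, ∠I = 65.6°.

I = 0.2949∠65.6° A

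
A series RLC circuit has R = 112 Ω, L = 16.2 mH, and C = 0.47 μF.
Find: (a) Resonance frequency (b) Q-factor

Step 1 — Resonance condition Im(Z)=0 gives ω₀ = 1/√(LC).
Step 2 — ω₀ = 1/√(0.0162·4.7e-07) = 1.146e+04 rad/s.
Step 3 — f₀ = ω₀/(2π) = 1824 Hz.
Step 4 — Series Q: Q = ω₀L/R = 1.146e+04·0.0162/112 = 1.658.

(a) f₀ = 1824 Hz  (b) Q = 1.658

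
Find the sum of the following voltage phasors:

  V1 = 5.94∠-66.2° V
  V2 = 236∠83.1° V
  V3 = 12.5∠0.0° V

Step 1 — Convert each phasor to rectangular form:
  V1 = 5.94·(cos(-66.2°) + j·sin(-66.2°)) = 2.397 - j5.435 V
  V2 = 236·(cos(83.1°) + j·sin(83.1°)) = 28.35 + j234.3 V
  V3 = 12.5·(cos(0.0°) + j·sin(0.0°)) = 12.5 V
Step 2 — Sum components: V_total = 43.25 + j228.9 V.
Step 3 — Convert to polar: |V_total| = 232.9 V, ∠V_total = 79.3°.

V_total = 232.9∠79.3° V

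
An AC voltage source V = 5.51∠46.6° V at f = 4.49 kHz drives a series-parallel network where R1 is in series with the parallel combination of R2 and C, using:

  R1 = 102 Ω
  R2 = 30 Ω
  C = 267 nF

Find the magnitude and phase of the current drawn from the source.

Step 1 — Angular frequency: ω = 2π·f = 2π·4490 = 2.821e+04 rad/s.
Step 2 — Component impedances:
  R1: Z = R = 102 Ω
  R2: Z = R = 30 Ω
  C: Z = 1/(jωC) = -j/(ω·C) = 0 - j132.8 Ω
Step 3 — Parallel branch: R2 || C = 1/(1/R2 + 1/C) = 28.54 - j6.45 Ω.
Step 4 — Series with R1: Z_total = R1 + (R2 || C) = 130.5 - j6.45 Ω = 130.7∠-2.8° Ω.
Step 5 — Source phasor: V = 5.51∠46.6° V = 3.786 + j4.003 V.
Step 6 — Ohm's law: I = V / Z_total = (3.786 + j4.003) / (130.5 - j6.45) = 0.02742 + j0.03202 A.
Step 7 — Convert to polar: |I| = 0.04216 A, ∠I = 49.4°.

I = 0.04216∠49.4° A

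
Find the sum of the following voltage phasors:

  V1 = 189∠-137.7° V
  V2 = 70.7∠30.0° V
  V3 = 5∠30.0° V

Step 1 — Convert each phasor to rectangular form:
  V1 = 189·(cos(-137.7°) + j·sin(-137.7°)) = -139.8 - j127.2 V
  V2 = 70.7·(cos(30.0°) + j·sin(30.0°)) = 61.23 + j35.35 V
  V3 = 5·(cos(30.0°) + j·sin(30.0°)) = 4.33 + j2.5 V
Step 2 — Sum components: V_total = -74.23 - j89.35 V.
Step 3 — Convert to polar: |V_total| = 116.2 V, ∠V_total = -129.7°.

V_total = 116.2∠-129.7° V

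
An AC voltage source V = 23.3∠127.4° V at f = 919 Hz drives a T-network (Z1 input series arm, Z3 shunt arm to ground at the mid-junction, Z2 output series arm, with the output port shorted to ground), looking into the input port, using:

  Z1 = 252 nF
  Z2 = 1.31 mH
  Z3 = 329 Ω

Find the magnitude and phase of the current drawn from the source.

Step 1 — Angular frequency: ω = 2π·f = 2π·919 = 5774 rad/s.
Step 2 — Component impedances:
  Z1: Z = 1/(jωC) = -j/(ω·C) = 0 - j687.2 Ω
  Z2: Z = jωL = j·5774·0.00131 = 0 + j7.564 Ω
  Z3: Z = R = 329 Ω
Step 3 — With the output port shorted to ground, the output series arm Z2 runs from the junction to ground; the shunt arm Z3 also runs from the junction to ground. They appear in parallel: Z3 || Z2 = 0.1738 + j7.56 Ω.
Step 4 — Series with input arm Z1: Z_in = Z1 + (Z3 || Z2) = 0.1738 - j679.7 Ω = 679.7∠-90.0° Ω.
Step 5 — Source phasor: V = 23.3∠127.4° V = -14.15 + j18.51 V.
Step 6 — Ohm's law: I = V / Z_total = (-14.15 + j18.51) / (0.1738 - j679.7) = -0.02724 - j0.02081 A.
Step 7 — Convert to polar: |I| = 0.03428 A, ∠I = -142.6°.

I = 0.03428∠-142.6° A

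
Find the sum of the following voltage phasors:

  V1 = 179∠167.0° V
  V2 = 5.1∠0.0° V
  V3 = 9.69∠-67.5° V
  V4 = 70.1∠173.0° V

Step 1 — Convert each phasor to rectangular form:
  V1 = 179·(cos(167.0°) + j·sin(167.0°)) = -174.4 + j40.27 V
  V2 = 5.1·(cos(0.0°) + j·sin(0.0°)) = 5.1 V
  V3 = 9.69·(cos(-67.5°) + j·sin(-67.5°)) = 3.708 - j8.952 V
  V4 = 70.1·(cos(173.0°) + j·sin(173.0°)) = -69.58 + j8.543 V
Step 2 — Sum components: V_total = -235.2 + j39.86 V.
Step 3 — Convert to polar: |V_total| = 238.5 V, ∠V_total = 170.4°.

V_total = 238.5∠170.4° V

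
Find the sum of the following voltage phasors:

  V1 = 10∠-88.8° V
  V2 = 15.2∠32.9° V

Step 1 — Convert each phasor to rectangular form:
  V1 = 10·(cos(-88.8°) + j·sin(-88.8°)) = 0.2094 - j9.998 V
  V2 = 15.2·(cos(32.9°) + j·sin(32.9°)) = 12.76 + j8.256 V
Step 2 — Sum components: V_total = 12.97 - j1.742 V.
Step 3 — Convert to polar: |V_total| = 13.09 V, ∠V_total = -7.6°.

V_total = 13.09∠-7.6° V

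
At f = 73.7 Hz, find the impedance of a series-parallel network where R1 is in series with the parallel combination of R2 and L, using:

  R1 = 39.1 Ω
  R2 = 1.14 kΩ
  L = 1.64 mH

Step 1 — Angular frequency: ω = 2π·f = 2π·73.7 = 463.1 rad/s.
Step 2 — Component impedances:
  R1: Z = R = 39.1 Ω
  R2: Z = R = 1140 Ω
  L: Z = jωL = j·463.1·0.00164 = 0 + j0.7594 Ω
Step 3 — Parallel branch: R2 || L = 1/(1/R2 + 1/L) = 0.0005059 + j0.7594 Ω.
Step 4 — Series with R1: Z_total = R1 + (R2 || L) = 39.1 + j0.7594 Ω = 39.11∠1.1° Ω.

Z = 39.1 + j0.7594 Ω = 39.11∠1.1° Ω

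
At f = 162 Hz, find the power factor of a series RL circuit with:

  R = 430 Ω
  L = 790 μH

Step 1 — Angular frequency: ω = 2π·f = 2π·162 = 1018 rad/s.
Step 2 — Component impedances:
  R: Z = R = 430 Ω
  L: Z = jωL = j·1018·0.00079 = 0 + j0.8041 Ω
Step 3 — Series combination: Z_total = R + L = 430 + j0.8041 Ω = 430∠0.1° Ω.
Step 4 — Power factor: PF = cos(φ) = Re(Z)/|Z| = 430/430 = 1.
Step 5 — Type: Im(Z) = 0.8041 ⇒ lagging (phase φ = 0.1°).

PF = 1 (lagging, φ = 0.1°)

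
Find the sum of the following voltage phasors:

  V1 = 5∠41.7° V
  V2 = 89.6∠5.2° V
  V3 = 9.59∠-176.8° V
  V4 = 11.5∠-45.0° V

Step 1 — Convert each phasor to rectangular form:
  V1 = 5·(cos(41.7°) + j·sin(41.7°)) = 3.733 + j3.326 V
  V2 = 89.6·(cos(5.2°) + j·sin(5.2°)) = 89.23 + j8.121 V
  V3 = 9.59·(cos(-176.8°) + j·sin(-176.8°)) = -9.575 - j0.5353 V
  V4 = 11.5·(cos(-45.0°) + j·sin(-45.0°)) = 8.132 - j8.132 V
Step 2 — Sum components: V_total = 91.52 + j2.78 V.
Step 3 — Convert to polar: |V_total| = 91.56 V, ∠V_total = 1.7°.

V_total = 91.56∠1.7° V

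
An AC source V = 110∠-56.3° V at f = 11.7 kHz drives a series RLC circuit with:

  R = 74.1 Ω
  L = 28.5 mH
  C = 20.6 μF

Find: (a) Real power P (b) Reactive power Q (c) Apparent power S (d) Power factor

Step 1 — Angular frequency: ω = 2π·f = 2π·1.17e+04 = 7.351e+04 rad/s.
Step 2 — Component impedances:
  R: Z = R = 74.1 Ω
  L: Z = jωL = j·7.351e+04·0.0285 = 0 + j2095 Ω
  C: Z = 1/(jωC) = -j/(ω·C) = 0 - j0.6603 Ω
Step 3 — Series combination: Z_total = R + L + C = 74.1 + j2094 Ω = 2096∠88.0° Ω.
Step 4 — Source phasor: V = 110∠-56.3° V = 61.03 - j91.51 V.
Step 5 — Current: I = V / Z = -0.04261 - j0.03065 A = 0.05249∠-144.3° A.
Step 6 — Complex power: S = V·I* = 0.2041 + j5.77 VA.
Step 7 — Real power: P = Re(S) = 0.2041 W.
Step 8 — Reactive power: Q = Im(S) = 5.77 VAR.
Step 9 — Apparent power: |S| = 5.774 VA.
Step 10 — Power factor: PF = P/|S| = 0.03536 (lagging).

(a) P = 0.2041 W  (b) Q = 5.77 VAR  (c) S = 5.774 VA  (d) PF = 0.03536 (lagging)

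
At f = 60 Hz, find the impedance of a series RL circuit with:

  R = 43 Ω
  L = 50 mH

Step 1 — Angular frequency: ω = 2π·f = 2π·60 = 377 rad/s.
Step 2 — Component impedances:
  R: Z = R = 43 Ω
  L: Z = jωL = j·377·0.05 = 0 + j18.85 Ω
Step 3 — Series combination: Z_total = R + L = 43 + j18.85 Ω = 46.95∠23.7° Ω.

Z = 43 + j18.85 Ω = 46.95∠23.7° Ω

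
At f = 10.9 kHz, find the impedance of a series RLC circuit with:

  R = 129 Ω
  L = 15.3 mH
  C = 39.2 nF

Step 1 — Angular frequency: ω = 2π·f = 2π·1.09e+04 = 6.849e+04 rad/s.
Step 2 — Component impedances:
  R: Z = R = 129 Ω
  L: Z = jωL = j·6.849e+04·0.0153 = 0 + j1048 Ω
  C: Z = 1/(jωC) = -j/(ω·C) = 0 - j372.5 Ω
Step 3 — Series combination: Z_total = R + L + C = 129 + j675.4 Ω = 687.6∠79.2° Ω.

Z = 129 + j675.4 Ω = 687.6∠79.2° Ω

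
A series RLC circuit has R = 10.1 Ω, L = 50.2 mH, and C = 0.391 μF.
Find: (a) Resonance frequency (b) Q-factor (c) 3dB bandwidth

Step 1 — Resonance condition Im(Z)=0 gives ω₀ = 1/√(LC).
Step 2 — ω₀ = 1/√(0.0502·3.91e-07) = 7138 rad/s.
Step 3 — f₀ = ω₀/(2π) = 1136 Hz.
Step 4 — Series Q: Q = ω₀L/R = 7138·0.0502/10.1 = 35.48.
Step 5 — 3dB bandwidth: Δω = ω₀/Q = 201.2 rad/s; BW = Δω/(2π) = 32.02 Hz.

(a) f₀ = 1136 Hz  (b) Q = 35.48  (c) BW = 32.02 Hz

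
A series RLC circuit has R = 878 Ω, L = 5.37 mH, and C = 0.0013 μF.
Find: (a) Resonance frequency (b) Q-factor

Step 1 — Resonance condition Im(Z)=0 gives ω₀ = 1/√(LC).
Step 2 — ω₀ = 1/√(0.00537·1.3e-09) = 3.785e+05 rad/s.
Step 3 — f₀ = ω₀/(2π) = 6.024e+04 Hz.
Step 4 — Series Q: Q = ω₀L/R = 3.785e+05·0.00537/878 = 2.315.

(a) f₀ = 6.024e+04 Hz  (b) Q = 2.315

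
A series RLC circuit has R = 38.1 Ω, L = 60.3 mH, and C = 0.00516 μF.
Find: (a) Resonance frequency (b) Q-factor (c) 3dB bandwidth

Step 1 — Resonance condition Im(Z)=0 gives ω₀ = 1/√(LC).
Step 2 — ω₀ = 1/√(0.0603·5.16e-09) = 5.669e+04 rad/s.
Step 3 — f₀ = ω₀/(2π) = 9023 Hz.
Step 4 — Series Q: Q = ω₀L/R = 5.669e+04·0.0603/38.1 = 89.72.
Step 5 — 3dB bandwidth: Δω = ω₀/Q = 631.8 rad/s; BW = Δω/(2π) = 100.6 Hz.

(a) f₀ = 9023 Hz  (b) Q = 89.72  (c) BW = 100.6 Hz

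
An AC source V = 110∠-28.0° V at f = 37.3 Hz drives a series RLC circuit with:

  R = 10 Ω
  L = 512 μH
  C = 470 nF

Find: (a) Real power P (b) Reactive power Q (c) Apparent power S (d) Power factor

Step 1 — Angular frequency: ω = 2π·f = 2π·37.3 = 234.4 rad/s.
Step 2 — Component impedances:
  R: Z = R = 10 Ω
  L: Z = jωL = j·234.4·0.000512 = 0 + j0.12 Ω
  C: Z = 1/(jωC) = -j/(ω·C) = 0 - j9078 Ω
Step 3 — Series combination: Z_total = R + L + C = 10 - j9078 Ω = 9078∠-89.9° Ω.
Step 4 — Source phasor: V = 110∠-28.0° V = 97.12 - j51.64 V.
Step 5 — Current: I = V / Z = 0.0057 + j0.01069 A = 0.01212∠61.9° A.
Step 6 — Complex power: S = V·I* = 0.001468 - j1.333 VA.
Step 7 — Real power: P = Re(S) = 0.001468 W.
Step 8 — Reactive power: Q = Im(S) = -1.333 VAR.
Step 9 — Apparent power: |S| = 1.333 VA.
Step 10 — Power factor: PF = P/|S| = 0.001102 (leading).

(a) P = 0.001468 W  (b) Q = -1.333 VAR  (c) S = 1.333 VA  (d) PF = 0.001102 (leading)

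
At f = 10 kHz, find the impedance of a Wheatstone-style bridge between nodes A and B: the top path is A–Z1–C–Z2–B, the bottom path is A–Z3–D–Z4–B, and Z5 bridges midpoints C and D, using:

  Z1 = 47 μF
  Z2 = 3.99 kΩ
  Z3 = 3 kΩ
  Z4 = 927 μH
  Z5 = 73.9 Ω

Step 1 — Angular frequency: ω = 2π·f = 2π·1e+04 = 6.283e+04 rad/s.
Step 2 — Component impedances:
  Z1: Z = 1/(jωC) = -j/(ω·C) = 0 - j0.3386 Ω
  Z2: Z = R = 3990 Ω
  Z3: Z = R = 3000 Ω
  Z4: Z = jωL = j·6.283e+04·0.000927 = 0 + j58.25 Ω
  Z5: Z = R = 73.9 Ω
Step 3 — Bridge requires nodal analysis (the Z5 bridge couples midpoints C and D, so the two paths cannot be reduced to a simple series/parallel combination). Setting node B to ground and injecting 1 A at node A, the 3-node admittance system at A, C, D solves to V_A = Z_AB = 71.65 + j55.86 Ω = 90.85∠37.9° Ω.

Z = 71.65 + j55.86 Ω = 90.85∠37.9° Ω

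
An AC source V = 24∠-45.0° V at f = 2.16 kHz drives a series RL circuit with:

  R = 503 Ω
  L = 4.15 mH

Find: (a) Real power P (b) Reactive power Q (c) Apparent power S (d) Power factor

Step 1 — Angular frequency: ω = 2π·f = 2π·2160 = 1.357e+04 rad/s.
Step 2 — Component impedances:
  R: Z = R = 503 Ω
  L: Z = jωL = j·1.357e+04·0.00415 = 0 + j56.32 Ω
Step 3 — Series combination: Z_total = R + L = 503 + j56.32 Ω = 506.1∠6.4° Ω.
Step 4 — Source phasor: V = 24∠-45.0° V = 16.97 - j16.97 V.
Step 5 — Current: I = V / Z = 0.02959 - j0.03705 A = 0.04742∠-51.4° A.
Step 6 — Complex power: S = V·I* = 1.131 + j0.1266 VA.
Step 7 — Real power: P = Re(S) = 1.131 W.
Step 8 — Reactive power: Q = Im(S) = 0.1266 VAR.
Step 9 — Apparent power: |S| = 1.138 VA.
Step 10 — Power factor: PF = P/|S| = 0.9938 (lagging).

(a) P = 1.131 W  (b) Q = 0.1266 VAR  (c) S = 1.138 VA  (d) PF = 0.9938 (lagging)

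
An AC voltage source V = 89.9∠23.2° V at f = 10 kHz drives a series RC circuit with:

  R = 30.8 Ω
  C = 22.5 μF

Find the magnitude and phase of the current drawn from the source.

Step 1 — Angular frequency: ω = 2π·f = 2π·1e+04 = 6.283e+04 rad/s.
Step 2 — Component impedances:
  R: Z = R = 30.8 Ω
  C: Z = 1/(jωC) = -j/(ω·C) = 0 - j0.7074 Ω
Step 3 — Series combination: Z_total = R + C = 30.8 - j0.7074 Ω = 30.81∠-1.3° Ω.
Step 4 — Source phasor: V = 89.9∠23.2° V = 82.63 + j35.42 V.
Step 5 — Ohm's law: I = V / Z_total = (82.63 + j35.42) / (30.8 - j0.7074) = 2.655 + j1.211 A.
Step 6 — Convert to polar: |I| = 2.918 A, ∠I = 24.5°.

I = 2.918∠24.5° A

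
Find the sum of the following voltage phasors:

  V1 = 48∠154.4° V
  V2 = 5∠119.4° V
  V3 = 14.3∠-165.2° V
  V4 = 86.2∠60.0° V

Step 1 — Convert each phasor to rectangular form:
  V1 = 48·(cos(154.4°) + j·sin(154.4°)) = -43.29 + j20.74 V
  V2 = 5·(cos(119.4°) + j·sin(119.4°)) = -2.455 + j4.356 V
  V3 = 14.3·(cos(-165.2°) + j·sin(-165.2°)) = -13.83 - j3.653 V
  V4 = 86.2·(cos(60.0°) + j·sin(60.0°)) = 43.1 + j74.65 V
Step 2 — Sum components: V_total = -16.47 + j96.09 V.
Step 3 — Convert to polar: |V_total| = 97.5 V, ∠V_total = 99.7°.

V_total = 97.5∠99.7° V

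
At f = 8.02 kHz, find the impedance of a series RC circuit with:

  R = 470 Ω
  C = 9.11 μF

Step 1 — Angular frequency: ω = 2π·f = 2π·8020 = 5.039e+04 rad/s.
Step 2 — Component impedances:
  R: Z = R = 470 Ω
  C: Z = 1/(jωC) = -j/(ω·C) = 0 - j2.178 Ω
Step 3 — Series combination: Z_total = R + C = 470 - j2.178 Ω = 470∠-0.3° Ω.

Z = 470 - j2.178 Ω = 470∠-0.3° Ω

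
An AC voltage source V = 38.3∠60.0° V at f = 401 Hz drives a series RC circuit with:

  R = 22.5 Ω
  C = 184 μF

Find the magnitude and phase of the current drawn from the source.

Step 1 — Angular frequency: ω = 2π·f = 2π·401 = 2520 rad/s.
Step 2 — Component impedances:
  R: Z = R = 22.5 Ω
  C: Z = 1/(jωC) = -j/(ω·C) = 0 - j2.157 Ω
Step 3 — Series combination: Z_total = R + C = 22.5 - j2.157 Ω = 22.6∠-5.5° Ω.
Step 4 — Source phasor: V = 38.3∠60.0° V = 19.15 + j33.17 V.
Step 5 — Ohm's law: I = V / Z_total = (19.15 + j33.17) / (22.5 - j2.157) = 0.7033 + j1.542 A.
Step 6 — Convert to polar: |I| = 1.694 A, ∠I = 65.5°.

I = 1.694∠65.5° A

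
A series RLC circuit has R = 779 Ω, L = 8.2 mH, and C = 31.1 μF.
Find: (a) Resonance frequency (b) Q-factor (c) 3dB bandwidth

Step 1 — Resonance condition Im(Z)=0 gives ω₀ = 1/√(LC).
Step 2 — ω₀ = 1/√(0.0082·3.11e-05) = 1980 rad/s.
Step 3 — f₀ = ω₀/(2π) = 315.2 Hz.
Step 4 — Series Q: Q = ω₀L/R = 1980·0.0082/779 = 0.02084.
Step 5 — 3dB bandwidth: Δω = ω₀/Q = 9.5e+04 rad/s; BW = Δω/(2π) = 1.512e+04 Hz.

(a) f₀ = 315.2 Hz  (b) Q = 0.02084  (c) BW = 1.512e+04 Hz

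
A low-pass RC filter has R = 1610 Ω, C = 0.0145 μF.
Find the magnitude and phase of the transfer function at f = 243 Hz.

Step 1 — Angular frequency: ω = 2π·243 = 1527 rad/s.
Step 2 — Transfer function: H(jω) = 1/(1 + jωRC).
Step 3 — Denominator: 1 + jωRC = 1 + j·1527·1610·1.45e-08 = 1 + j0.03564.
Step 4 — H = 0.9987 - j0.0356.
Step 5 — Magnitude: |H| = 0.9994 (-0.0 dB); phase: φ = -2.0°.

|H| = 0.9994 (-0.0 dB), φ = -2.0°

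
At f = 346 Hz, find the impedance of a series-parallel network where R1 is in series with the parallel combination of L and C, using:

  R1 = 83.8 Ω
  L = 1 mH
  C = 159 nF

Step 1 — Angular frequency: ω = 2π·f = 2π·346 = 2174 rad/s.
Step 2 — Component impedances:
  R1: Z = R = 83.8 Ω
  L: Z = jωL = j·2174·0.001 = 0 + j2.174 Ω
  C: Z = 1/(jωC) = -j/(ω·C) = 0 - j2893 Ω
Step 3 — Parallel branch: L || C = 1/(1/L + 1/C) = 0 + j2.176 Ω.
Step 4 — Series with R1: Z_total = R1 + (L || C) = 83.8 + j2.176 Ω = 83.83∠1.5° Ω.

Z = 83.8 + j2.176 Ω = 83.83∠1.5° Ω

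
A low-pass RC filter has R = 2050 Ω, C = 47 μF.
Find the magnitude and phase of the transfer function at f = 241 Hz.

Step 1 — Angular frequency: ω = 2π·241 = 1514 rad/s.
Step 2 — Transfer function: H(jω) = 1/(1 + jωRC).
Step 3 — Denominator: 1 + jωRC = 1 + j·1514·2050·4.7e-05 = 1 + j145.9.
Step 4 — H = 4.698e-05 - j0.006854.
Step 5 — Magnitude: |H| = 0.006854 (-43.3 dB); phase: φ = -89.6°.

|H| = 0.006854 (-43.3 dB), φ = -89.6°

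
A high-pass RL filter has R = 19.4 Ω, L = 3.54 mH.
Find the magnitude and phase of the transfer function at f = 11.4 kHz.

Step 1 — Angular frequency: ω = 2π·1.14e+04 = 7.163e+04 rad/s.
Step 2 — Transfer function: H(jω) = jωL/(R + jωL).
Step 3 — Numerator jωL = j·253.6; denominator R + jωL = 19.4 + j253.6.
Step 4 — H = 0.9942 + j0.07606.
Step 5 — Magnitude: |H| = 0.9971 (-0.0 dB); phase: φ = 4.4°.

|H| = 0.9971 (-0.0 dB), φ = 4.4°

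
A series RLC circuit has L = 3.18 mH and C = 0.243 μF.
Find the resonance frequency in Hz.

Step 1 — Resonance condition Im(Z)=0 gives ω₀ = 1/√(LC).
Step 2 — ω₀ = 1/√(0.00318·2.43e-07) = 3.597e+04 rad/s.
Step 3 — f₀ = ω₀/(2π) = 5725 Hz.

f₀ = 5725 Hz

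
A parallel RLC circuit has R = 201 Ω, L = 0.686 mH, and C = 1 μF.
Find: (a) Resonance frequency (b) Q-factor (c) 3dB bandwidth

Step 1 — Resonance: ω₀ = 1/√(LC) = 1/√(0.000686·1e-06) = 3.818e+04 rad/s.
Step 2 — f₀ = ω₀/(2π) = 6077 Hz.
Step 3 — Parallel Q: Q = R/(ω₀L) = 201/(3.818e+04·0.000686) = 7.674.
Step 4 — Bandwidth: Δω = ω₀/Q = 4975 rad/s; BW = Δω/(2π) = 791.8 Hz.

(a) f₀ = 6077 Hz  (b) Q = 7.674  (c) BW = 791.8 Hz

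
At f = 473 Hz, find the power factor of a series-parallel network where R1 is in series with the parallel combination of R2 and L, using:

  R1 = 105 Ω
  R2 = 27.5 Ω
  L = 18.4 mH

Step 1 — Angular frequency: ω = 2π·f = 2π·473 = 2972 rad/s.
Step 2 — Component impedances:
  R1: Z = R = 105 Ω
  R2: Z = R = 27.5 Ω
  L: Z = jωL = j·2972·0.0184 = 0 + j54.68 Ω
Step 3 — Parallel branch: R2 || L = 1/(1/R2 + 1/L) = 21.95 + j11.04 Ω.
Step 4 — Series with R1: Z_total = R1 + (R2 || L) = 126.9 + j11.04 Ω = 127.4∠5.0° Ω.
Step 5 — Power factor: PF = cos(φ) = Re(Z)/|Z| = 126.95/127.43 = 0.9962.
Step 6 — Type: Im(Z) = 11.04 ⇒ lagging (phase φ = 5.0°).

PF = 0.9962 (lagging, φ = 5.0°)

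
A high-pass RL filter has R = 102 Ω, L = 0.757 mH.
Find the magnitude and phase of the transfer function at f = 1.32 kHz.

Step 1 — Angular frequency: ω = 2π·1320 = 8294 rad/s.
Step 2 — Transfer function: H(jω) = jωL/(R + jωL).
Step 3 — Numerator jωL = j·6.278; denominator R + jωL = 102 + j6.278.
Step 4 — H = 0.003774 + j0.06132.
Step 5 — Magnitude: |H| = 0.06144 (-24.2 dB); phase: φ = 86.5°.

|H| = 0.06144 (-24.2 dB), φ = 86.5°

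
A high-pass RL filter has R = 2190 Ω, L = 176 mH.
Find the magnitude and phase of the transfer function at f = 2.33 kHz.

Step 1 — Angular frequency: ω = 2π·2330 = 1.464e+04 rad/s.
Step 2 — Transfer function: H(jω) = jωL/(R + jωL).
Step 3 — Numerator jωL = j·2577; denominator R + jωL = 2190 + j2577.
Step 4 — H = 0.5806 + j0.4935.
Step 5 — Magnitude: |H| = 0.762 (-2.4 dB); phase: φ = 40.4°.

|H| = 0.762 (-2.4 dB), φ = 40.4°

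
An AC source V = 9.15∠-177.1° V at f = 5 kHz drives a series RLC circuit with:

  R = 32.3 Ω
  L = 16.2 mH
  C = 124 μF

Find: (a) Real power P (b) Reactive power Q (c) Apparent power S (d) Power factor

Step 1 — Angular frequency: ω = 2π·f = 2π·5000 = 3.142e+04 rad/s.
Step 2 — Component impedances:
  R: Z = R = 32.3 Ω
  L: Z = jωL = j·3.142e+04·0.0162 = 0 + j508.9 Ω
  C: Z = 1/(jωC) = -j/(ω·C) = 0 - j0.2567 Ω
Step 3 — Series combination: Z_total = R + L + C = 32.3 + j508.7 Ω = 509.7∠86.4° Ω.
Step 4 — Source phasor: V = 9.15∠-177.1° V = -9.138 - j0.4629 V.
Step 5 — Current: I = V / Z = -0.002043 + j0.01783 A = 0.01795∠96.5° A.
Step 6 — Complex power: S = V·I* = 0.01041 + j0.1639 VA.
Step 7 — Real power: P = Re(S) = 0.01041 W.
Step 8 — Reactive power: Q = Im(S) = 0.1639 VAR.
Step 9 — Apparent power: |S| = 0.1643 VA.
Step 10 — Power factor: PF = P/|S| = 0.06337 (lagging).

(a) P = 0.01041 W  (b) Q = 0.1639 VAR  (c) S = 0.1643 VA  (d) PF = 0.06337 (lagging)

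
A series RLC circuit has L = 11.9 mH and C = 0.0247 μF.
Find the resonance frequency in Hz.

Step 1 — Resonance condition Im(Z)=0 gives ω₀ = 1/√(LC).
Step 2 — ω₀ = 1/√(0.0119·2.47e-08) = 5.833e+04 rad/s.
Step 3 — f₀ = ω₀/(2π) = 9283 Hz.

f₀ = 9283 Hz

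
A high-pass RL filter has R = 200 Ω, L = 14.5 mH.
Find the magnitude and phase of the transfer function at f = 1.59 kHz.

Step 1 — Angular frequency: ω = 2π·1590 = 9990 rad/s.
Step 2 — Transfer function: H(jω) = jωL/(R + jωL).
Step 3 — Numerator jωL = j·144.9; denominator R + jωL = 200 + j144.9.
Step 4 — H = 0.3441 + j0.4751.
Step 5 — Magnitude: |H| = 0.5866 (-4.6 dB); phase: φ = 54.1°.

|H| = 0.5866 (-4.6 dB), φ = 54.1°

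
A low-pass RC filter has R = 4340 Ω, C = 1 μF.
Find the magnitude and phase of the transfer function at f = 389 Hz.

Step 1 — Angular frequency: ω = 2π·389 = 2444 rad/s.
Step 2 — Transfer function: H(jω) = 1/(1 + jωRC).
Step 3 — Denominator: 1 + jωRC = 1 + j·2444·4340·1e-06 = 1 + j10.61.
Step 4 — H = 0.008809 - j0.09344.
Step 5 — Magnitude: |H| = 0.09386 (-20.6 dB); phase: φ = -84.6°.

|H| = 0.09386 (-20.6 dB), φ = -84.6°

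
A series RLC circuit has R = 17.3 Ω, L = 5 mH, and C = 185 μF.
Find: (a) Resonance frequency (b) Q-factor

Step 1 — Resonance condition Im(Z)=0 gives ω₀ = 1/√(LC).
Step 2 — ω₀ = 1/√(0.005·0.000185) = 1040 rad/s.
Step 3 — f₀ = ω₀/(2π) = 165.5 Hz.
Step 4 — Series Q: Q = ω₀L/R = 1040·0.005/17.3 = 0.3005.

(a) f₀ = 165.5 Hz  (b) Q = 0.3005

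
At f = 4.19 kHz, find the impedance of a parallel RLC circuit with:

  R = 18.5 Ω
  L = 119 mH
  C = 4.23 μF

Step 1 — Angular frequency: ω = 2π·f = 2π·4190 = 2.633e+04 rad/s.
Step 2 — Component impedances:
  R: Z = R = 18.5 Ω
  L: Z = jωL = j·2.633e+04·0.119 = 0 + j3133 Ω
  C: Z = 1/(jωC) = -j/(ω·C) = 0 - j8.98 Ω
Step 3 — Parallel combination: 1/Z_total = 1/R + 1/L + 1/C; Z_total = 3.544 - j7.28 Ω = 8.097∠-64.0° Ω.

Z = 3.544 - j7.28 Ω = 8.097∠-64.0° Ω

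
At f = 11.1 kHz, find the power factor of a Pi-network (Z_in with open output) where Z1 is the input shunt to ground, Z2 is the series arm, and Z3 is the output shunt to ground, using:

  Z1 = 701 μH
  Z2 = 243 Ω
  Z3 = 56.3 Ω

Step 1 — Angular frequency: ω = 2π·f = 2π·1.11e+04 = 6.974e+04 rad/s.
Step 2 — Component impedances:
  Z1: Z = jωL = j·6.974e+04·0.000701 = 0 + j48.89 Ω
  Z2: Z = R = 243 Ω
  Z3: Z = R = 56.3 Ω
Step 3 — With open output, the series arm Z2 and the output shunt Z3 appear in series to ground: Z2 + Z3 = 299.3 Ω.
Step 4 — Parallel with input shunt Z1: Z_in = Z1 || (Z2 + Z3) = 7.779 + j47.62 Ω = 48.25∠80.7° Ω.
Step 5 — Power factor: PF = cos(φ) = Re(Z)/|Z| = 7.779/48.25 = 0.1612.
Step 6 — Type: Im(Z) = 47.62 ⇒ lagging (phase φ = 80.7°).

PF = 0.1612 (lagging, φ = 80.7°)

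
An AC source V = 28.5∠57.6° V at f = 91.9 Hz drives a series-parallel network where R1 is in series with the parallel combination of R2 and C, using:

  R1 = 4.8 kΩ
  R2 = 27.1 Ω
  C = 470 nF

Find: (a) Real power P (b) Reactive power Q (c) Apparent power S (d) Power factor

Step 1 — Angular frequency: ω = 2π·f = 2π·91.9 = 577.4 rad/s.
Step 2 — Component impedances:
  R1: Z = R = 4800 Ω
  R2: Z = R = 27.1 Ω
  C: Z = 1/(jωC) = -j/(ω·C) = 0 - j3685 Ω
Step 3 — Parallel branch: R2 || C = 1/(1/R2 + 1/C) = 27.1 - j0.1993 Ω.
Step 4 — Series with R1: Z_total = R1 + (R2 || C) = 4827 - j0.1993 Ω = 4827∠-0.0° Ω.
Step 5 — Source phasor: V = 28.5∠57.6° V = 15.27 + j24.06 V.
Step 6 — Current: I = V / Z = 0.003163 + j0.004985 A = 0.005904∠57.6° A.
Step 7 — Complex power: S = V·I* = 0.1683 - j6.947e-06 VA.
Step 8 — Real power: P = Re(S) = 0.1683 W.
Step 9 — Reactive power: Q = Im(S) = -6.947e-06 VAR.
Step 10 — Apparent power: |S| = 0.1683 VA.
Step 11 — Power factor: PF = P/|S| = 1 (leading).

(a) P = 0.1683 W  (b) Q = -6.947e-06 VAR  (c) S = 0.1683 VA  (d) PF = 1 (leading)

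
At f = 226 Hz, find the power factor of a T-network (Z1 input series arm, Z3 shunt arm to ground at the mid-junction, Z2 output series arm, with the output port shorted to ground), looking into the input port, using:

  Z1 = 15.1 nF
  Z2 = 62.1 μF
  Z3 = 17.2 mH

Step 1 — Angular frequency: ω = 2π·f = 2π·226 = 1420 rad/s.
Step 2 — Component impedances:
  Z1: Z = 1/(jωC) = -j/(ω·C) = 0 - j4.664e+04 Ω
  Z2: Z = 1/(jωC) = -j/(ω·C) = 0 - j11.34 Ω
  Z3: Z = jωL = j·1420·0.0172 = 0 + j24.42 Ω
Step 3 — With the output port shorted to ground, the output series arm Z2 runs from the junction to ground; the shunt arm Z3 also runs from the junction to ground. They appear in parallel: Z3 || Z2 = 0 - j21.17 Ω.
Step 4 — Series with input arm Z1: Z_in = Z1 + (Z3 || Z2) = 0 - j4.666e+04 Ω = 4.666e+04∠-90.0° Ω.
Step 5 — Power factor: PF = cos(φ) = Re(Z)/|Z| = 0/4.666e+04 = 0.
Step 6 — Type: Im(Z) = -4.666e+04 ⇒ leading (phase φ = -90.0°).

PF = 0 (leading, φ = -90.0°)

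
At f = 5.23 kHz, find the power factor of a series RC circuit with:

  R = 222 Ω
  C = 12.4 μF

Step 1 — Angular frequency: ω = 2π·f = 2π·5230 = 3.286e+04 rad/s.
Step 2 — Component impedances:
  R: Z = R = 222 Ω
  C: Z = 1/(jωC) = -j/(ω·C) = 0 - j2.454 Ω
Step 3 — Series combination: Z_total = R + C = 222 - j2.454 Ω = 222∠-0.6° Ω.
Step 4 — Power factor: PF = cos(φ) = Re(Z)/|Z| = 222/222.014 = 0.9999.
Step 5 — Type: Im(Z) = -2.454 ⇒ leading (phase φ = -0.6°).

PF = 0.9999 (leading, φ = -0.6°)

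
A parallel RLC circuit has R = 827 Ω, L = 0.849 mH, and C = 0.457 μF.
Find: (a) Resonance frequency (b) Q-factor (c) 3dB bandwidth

Step 1 — Resonance: ω₀ = 1/√(LC) = 1/√(0.000849·4.57e-07) = 5.077e+04 rad/s.
Step 2 — f₀ = ω₀/(2π) = 8080 Hz.
Step 3 — Parallel Q: Q = R/(ω₀L) = 827/(5.077e+04·0.000849) = 19.19.
Step 4 — Bandwidth: Δω = ω₀/Q = 2646 rad/s; BW = Δω/(2π) = 421.1 Hz.

(a) f₀ = 8080 Hz  (b) Q = 19.19  (c) BW = 421.1 Hz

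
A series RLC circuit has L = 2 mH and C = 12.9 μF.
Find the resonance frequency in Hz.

Step 1 — Resonance condition Im(Z)=0 gives ω₀ = 1/√(LC).
Step 2 — ω₀ = 1/√(0.002·1.29e-05) = 6226 rad/s.
Step 3 — f₀ = ω₀/(2π) = 990.9 Hz.

f₀ = 990.9 Hz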